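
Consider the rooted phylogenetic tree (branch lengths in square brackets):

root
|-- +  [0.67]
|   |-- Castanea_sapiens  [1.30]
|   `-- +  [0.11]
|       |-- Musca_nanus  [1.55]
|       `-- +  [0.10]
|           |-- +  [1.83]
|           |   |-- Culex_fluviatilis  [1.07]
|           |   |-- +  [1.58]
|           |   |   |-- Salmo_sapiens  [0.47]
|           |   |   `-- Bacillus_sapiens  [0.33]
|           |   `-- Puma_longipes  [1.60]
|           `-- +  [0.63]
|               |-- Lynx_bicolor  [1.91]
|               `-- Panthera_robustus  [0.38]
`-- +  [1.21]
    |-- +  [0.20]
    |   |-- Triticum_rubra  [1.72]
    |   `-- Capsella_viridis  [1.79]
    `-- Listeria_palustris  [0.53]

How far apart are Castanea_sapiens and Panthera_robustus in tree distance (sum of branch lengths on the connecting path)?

2.52

The path runs Castanea_sapiens → … → MRCA → … → Panthera_robustus; the MRCA is the node subtending (Castanea_sapiens,(Musca_nanus,((Culex_fluviatilis,(Salmo_sapiens,Bacillus_sapiens),Puma_longipes),(Lynx_bicolor,Panthera_robustus)))).
Branch lengths along that path: 1.30 + 0.11 + 0.10 + 0.63 + 0.38 = 2.52.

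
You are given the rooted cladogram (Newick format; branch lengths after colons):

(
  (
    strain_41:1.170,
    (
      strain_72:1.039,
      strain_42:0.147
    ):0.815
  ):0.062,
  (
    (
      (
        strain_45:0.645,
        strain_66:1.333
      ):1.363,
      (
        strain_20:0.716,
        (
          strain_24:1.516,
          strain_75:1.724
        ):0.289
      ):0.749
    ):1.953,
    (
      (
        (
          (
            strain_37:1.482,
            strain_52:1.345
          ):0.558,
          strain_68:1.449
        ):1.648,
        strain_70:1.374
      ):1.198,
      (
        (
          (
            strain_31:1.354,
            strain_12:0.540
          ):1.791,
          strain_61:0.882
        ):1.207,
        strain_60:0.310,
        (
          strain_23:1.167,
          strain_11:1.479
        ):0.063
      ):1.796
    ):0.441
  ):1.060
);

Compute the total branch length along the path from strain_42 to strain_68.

6.820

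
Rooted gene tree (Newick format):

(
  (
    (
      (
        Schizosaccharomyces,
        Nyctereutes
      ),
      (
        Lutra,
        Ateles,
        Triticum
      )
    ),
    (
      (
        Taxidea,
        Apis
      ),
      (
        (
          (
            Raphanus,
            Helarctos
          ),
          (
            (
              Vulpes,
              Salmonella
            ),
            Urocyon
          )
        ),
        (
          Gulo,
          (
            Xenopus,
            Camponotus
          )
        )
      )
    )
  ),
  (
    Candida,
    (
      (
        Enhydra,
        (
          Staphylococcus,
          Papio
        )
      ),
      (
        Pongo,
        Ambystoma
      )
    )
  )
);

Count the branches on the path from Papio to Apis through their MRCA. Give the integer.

9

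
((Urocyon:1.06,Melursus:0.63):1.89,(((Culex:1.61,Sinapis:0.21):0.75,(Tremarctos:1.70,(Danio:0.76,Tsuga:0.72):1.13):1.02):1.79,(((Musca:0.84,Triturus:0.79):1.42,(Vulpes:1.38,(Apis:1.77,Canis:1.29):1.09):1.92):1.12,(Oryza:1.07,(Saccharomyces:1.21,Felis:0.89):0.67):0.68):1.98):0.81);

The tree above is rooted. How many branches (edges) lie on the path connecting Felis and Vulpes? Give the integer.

The MRCA of Felis and Vulpes is the node subtending (((Musca,Triturus),(Vulpes,(Apis,Canis))),(Oryza,(Saccharomyces,Felis))).
From Felis up to that node: 3 branches. From Vulpes up to the same node: 3 branches. Total: 3 + 3 = 6.

6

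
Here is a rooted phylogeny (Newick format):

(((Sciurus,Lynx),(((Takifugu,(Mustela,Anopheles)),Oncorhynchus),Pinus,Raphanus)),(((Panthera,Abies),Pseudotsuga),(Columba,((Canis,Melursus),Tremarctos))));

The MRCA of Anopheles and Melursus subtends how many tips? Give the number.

15

The MRCA of Anopheles and Melursus is the root, so the clade is the entire tree.
That clade contains 15 terminal taxa: Abies, Anopheles, Canis, Columba, Lynx, Melursus, Mustela, Oncorhynchus, Panthera, Pinus, Pseudotsuga, Raphanus, Sciurus, Takifugu, Tremarctos.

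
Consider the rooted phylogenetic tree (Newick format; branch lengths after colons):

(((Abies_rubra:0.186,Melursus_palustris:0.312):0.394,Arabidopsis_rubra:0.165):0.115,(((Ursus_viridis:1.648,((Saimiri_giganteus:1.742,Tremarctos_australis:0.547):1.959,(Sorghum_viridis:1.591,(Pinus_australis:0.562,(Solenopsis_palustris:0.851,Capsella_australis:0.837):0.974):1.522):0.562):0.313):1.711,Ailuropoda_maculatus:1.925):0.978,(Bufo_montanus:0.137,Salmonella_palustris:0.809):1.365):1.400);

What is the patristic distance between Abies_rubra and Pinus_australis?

7.743

The path runs Abies_rubra → … → MRCA → … → Pinus_australis; the MRCA is the root of the tree.
Branch lengths along that path: 0.186 + 0.394 + 0.115 + 1.400 + 0.978 + 1.711 + 0.313 + 0.562 + 1.522 + 0.562 = 7.743.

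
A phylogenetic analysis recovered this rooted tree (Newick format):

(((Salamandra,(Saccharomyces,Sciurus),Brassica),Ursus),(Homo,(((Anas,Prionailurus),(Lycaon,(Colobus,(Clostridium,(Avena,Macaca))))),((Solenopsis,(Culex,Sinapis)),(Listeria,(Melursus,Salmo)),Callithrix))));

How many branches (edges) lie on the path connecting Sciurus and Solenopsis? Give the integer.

9

The MRCA of Sciurus and Solenopsis is the root of the tree.
From Sciurus up to that node: 4 branches. From Solenopsis up to the same node: 5 branches. Total: 4 + 5 = 9.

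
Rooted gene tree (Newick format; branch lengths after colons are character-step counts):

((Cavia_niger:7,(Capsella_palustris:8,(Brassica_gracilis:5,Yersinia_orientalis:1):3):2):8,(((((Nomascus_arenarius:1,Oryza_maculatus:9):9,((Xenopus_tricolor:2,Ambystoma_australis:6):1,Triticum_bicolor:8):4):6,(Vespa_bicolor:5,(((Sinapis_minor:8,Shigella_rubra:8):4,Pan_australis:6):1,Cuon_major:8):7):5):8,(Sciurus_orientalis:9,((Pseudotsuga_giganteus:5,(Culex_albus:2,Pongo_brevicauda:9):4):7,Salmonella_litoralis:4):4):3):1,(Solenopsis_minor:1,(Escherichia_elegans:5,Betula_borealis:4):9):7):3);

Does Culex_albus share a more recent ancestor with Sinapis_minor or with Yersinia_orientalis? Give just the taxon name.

Sinapis_minor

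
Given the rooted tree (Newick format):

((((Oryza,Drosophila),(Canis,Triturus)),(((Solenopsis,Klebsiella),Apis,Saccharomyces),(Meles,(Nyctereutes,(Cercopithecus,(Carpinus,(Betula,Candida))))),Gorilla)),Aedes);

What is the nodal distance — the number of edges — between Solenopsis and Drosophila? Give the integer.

7

The MRCA of Solenopsis and Drosophila is the node subtending (((Oryza,Drosophila),(Canis,Triturus)),(((Solenopsis,Klebsiella),Apis,Saccharomyces),(Meles,(Nyctereutes,(Cercopithecus,(Carpinus,(Betula,Candida))))),Gorilla)).
From Solenopsis up to that node: 4 branches. From Drosophila up to the same node: 3 branches. Total: 4 + 3 = 7.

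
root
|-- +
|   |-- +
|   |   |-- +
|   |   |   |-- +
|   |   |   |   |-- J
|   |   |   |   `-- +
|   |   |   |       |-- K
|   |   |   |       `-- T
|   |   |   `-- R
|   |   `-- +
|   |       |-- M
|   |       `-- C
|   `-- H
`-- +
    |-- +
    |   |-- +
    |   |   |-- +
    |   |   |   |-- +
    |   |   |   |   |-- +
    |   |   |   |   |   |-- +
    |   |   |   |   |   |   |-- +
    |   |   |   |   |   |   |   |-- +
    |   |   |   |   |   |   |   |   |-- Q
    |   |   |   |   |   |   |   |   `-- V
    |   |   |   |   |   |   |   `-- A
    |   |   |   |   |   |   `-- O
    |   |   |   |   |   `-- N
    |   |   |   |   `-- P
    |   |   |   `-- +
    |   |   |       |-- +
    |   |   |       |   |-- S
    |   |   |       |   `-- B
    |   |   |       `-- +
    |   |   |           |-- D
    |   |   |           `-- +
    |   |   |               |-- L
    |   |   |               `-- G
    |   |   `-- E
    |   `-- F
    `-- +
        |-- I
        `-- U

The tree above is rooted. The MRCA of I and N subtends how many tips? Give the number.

15

The MRCA of I and N is the node subtending (((((((((Q,V),A),O),N),P),((S,B),(D,(L,G)))),E),F),(I,U)).
That clade contains 15 terminal taxa: A, B, D, E, F, G, I, L, N, O, P, Q, S, U, V.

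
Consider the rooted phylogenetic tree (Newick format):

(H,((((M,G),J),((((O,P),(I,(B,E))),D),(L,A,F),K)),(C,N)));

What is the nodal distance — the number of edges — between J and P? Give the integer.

The MRCA of J and P is the node subtending (((M,G),J),((((O,P),(I,(B,E))),D),(L,A,F),K)).
From J up to that node: 2 branches. From P up to the same node: 5 branches. Total: 2 + 5 = 7.

7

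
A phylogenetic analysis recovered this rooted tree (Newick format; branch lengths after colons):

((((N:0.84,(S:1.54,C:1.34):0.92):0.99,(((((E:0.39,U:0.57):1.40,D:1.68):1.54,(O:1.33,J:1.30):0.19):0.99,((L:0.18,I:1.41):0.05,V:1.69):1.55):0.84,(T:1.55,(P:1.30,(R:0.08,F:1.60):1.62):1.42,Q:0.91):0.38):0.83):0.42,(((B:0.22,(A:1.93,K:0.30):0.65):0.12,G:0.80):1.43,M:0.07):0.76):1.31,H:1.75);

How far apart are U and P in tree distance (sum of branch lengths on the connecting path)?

The path runs U → … → MRCA → … → P; the MRCA is the node subtending (((((E,U),D),(O,J)),((L,I),V)),(T,(P,(R,F)),Q)).
Branch lengths along that path: 0.57 + 1.40 + 1.54 + 0.99 + 0.84 + 0.38 + 1.42 + 1.30 = 8.44.

8.44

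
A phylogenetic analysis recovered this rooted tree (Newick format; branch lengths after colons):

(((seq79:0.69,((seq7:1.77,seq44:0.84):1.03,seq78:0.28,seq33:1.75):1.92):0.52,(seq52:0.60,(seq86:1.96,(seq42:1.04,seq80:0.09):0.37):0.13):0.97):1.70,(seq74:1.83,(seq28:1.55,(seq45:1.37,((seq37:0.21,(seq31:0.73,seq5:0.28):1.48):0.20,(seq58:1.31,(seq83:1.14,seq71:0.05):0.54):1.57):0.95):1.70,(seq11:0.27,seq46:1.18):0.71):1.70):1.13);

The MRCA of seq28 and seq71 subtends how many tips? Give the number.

The MRCA of seq28 and seq71 is the node subtending (seq28,(seq45,((seq37,(seq31,seq5)),(seq58,(seq83,seq71)))),(seq11,seq46)).
That clade contains 10 terminal taxa: seq11, seq28, seq31, seq37, seq45, seq46, seq5, seq58, seq71, seq83.

10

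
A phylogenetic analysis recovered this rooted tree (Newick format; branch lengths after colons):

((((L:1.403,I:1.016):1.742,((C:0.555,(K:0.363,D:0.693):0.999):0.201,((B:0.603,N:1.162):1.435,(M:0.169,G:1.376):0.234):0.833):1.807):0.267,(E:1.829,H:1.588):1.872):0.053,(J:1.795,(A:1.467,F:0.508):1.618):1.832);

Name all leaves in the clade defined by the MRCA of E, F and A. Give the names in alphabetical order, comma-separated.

A, B, C, D, E, F, G, H, I, J, K, L, M, N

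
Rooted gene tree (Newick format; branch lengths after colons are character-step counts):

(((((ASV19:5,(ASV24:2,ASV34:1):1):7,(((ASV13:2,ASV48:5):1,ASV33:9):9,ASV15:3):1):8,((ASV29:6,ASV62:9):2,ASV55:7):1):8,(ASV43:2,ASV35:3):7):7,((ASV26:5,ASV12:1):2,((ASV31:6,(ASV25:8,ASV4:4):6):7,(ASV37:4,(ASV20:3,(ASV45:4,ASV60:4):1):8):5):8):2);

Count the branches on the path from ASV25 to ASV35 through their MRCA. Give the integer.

The MRCA of ASV25 and ASV35 is the root of the tree.
From ASV25 up to that node: 5 branches. From ASV35 up to the same node: 3 branches. Total: 5 + 3 = 8.

8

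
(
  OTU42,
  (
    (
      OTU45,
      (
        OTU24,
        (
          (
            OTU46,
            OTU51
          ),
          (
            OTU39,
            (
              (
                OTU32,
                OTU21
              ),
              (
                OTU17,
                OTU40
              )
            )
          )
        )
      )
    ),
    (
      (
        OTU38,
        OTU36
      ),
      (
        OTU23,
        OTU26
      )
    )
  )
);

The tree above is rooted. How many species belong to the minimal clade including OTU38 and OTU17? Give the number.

13

The MRCA of OTU38 and OTU17 is the node subtending ((OTU45,(OTU24,((OTU46,OTU51),(OTU39,((OTU32,OTU21),(OTU17,OTU40)))))),((OTU38,OTU36),(OTU23,OTU26))).
That clade contains 13 terminal taxa: OTU17, OTU21, OTU23, OTU24, OTU26, OTU32, OTU36, OTU38, OTU39, OTU40, OTU45, OTU46, OTU51.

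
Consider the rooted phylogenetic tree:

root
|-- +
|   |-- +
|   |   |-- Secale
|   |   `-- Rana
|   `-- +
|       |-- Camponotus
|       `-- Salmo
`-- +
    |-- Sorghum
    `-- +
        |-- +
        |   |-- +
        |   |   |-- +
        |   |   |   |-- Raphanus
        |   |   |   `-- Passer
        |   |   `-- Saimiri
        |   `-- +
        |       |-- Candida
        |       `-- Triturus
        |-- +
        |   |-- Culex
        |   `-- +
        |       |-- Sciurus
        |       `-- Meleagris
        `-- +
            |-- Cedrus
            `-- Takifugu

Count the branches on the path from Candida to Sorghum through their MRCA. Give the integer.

5

The MRCA of Candida and Sorghum is the node subtending (Sorghum,((((Raphanus,Passer),Saimiri),(Candida,Triturus)),(Culex,(Sciurus,Meleagris)),(Cedrus,Takifugu))).
From Candida up to that node: 4 branches. From Sorghum up to the same node: 1 branch. Total: 4 + 1 = 5.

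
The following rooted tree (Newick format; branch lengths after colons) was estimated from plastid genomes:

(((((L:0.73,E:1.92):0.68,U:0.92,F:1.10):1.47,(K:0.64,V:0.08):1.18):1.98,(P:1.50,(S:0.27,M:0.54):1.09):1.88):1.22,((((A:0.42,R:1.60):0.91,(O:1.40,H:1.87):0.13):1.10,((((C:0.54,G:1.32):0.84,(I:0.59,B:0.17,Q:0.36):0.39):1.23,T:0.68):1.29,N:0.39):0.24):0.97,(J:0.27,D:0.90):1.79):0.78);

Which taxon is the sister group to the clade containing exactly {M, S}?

P

The clade containing exactly {M, S} attaches to the tree at the node subtending (P,(S,M)).
The other lineage descending from that same node — the sister group — is the single tip P.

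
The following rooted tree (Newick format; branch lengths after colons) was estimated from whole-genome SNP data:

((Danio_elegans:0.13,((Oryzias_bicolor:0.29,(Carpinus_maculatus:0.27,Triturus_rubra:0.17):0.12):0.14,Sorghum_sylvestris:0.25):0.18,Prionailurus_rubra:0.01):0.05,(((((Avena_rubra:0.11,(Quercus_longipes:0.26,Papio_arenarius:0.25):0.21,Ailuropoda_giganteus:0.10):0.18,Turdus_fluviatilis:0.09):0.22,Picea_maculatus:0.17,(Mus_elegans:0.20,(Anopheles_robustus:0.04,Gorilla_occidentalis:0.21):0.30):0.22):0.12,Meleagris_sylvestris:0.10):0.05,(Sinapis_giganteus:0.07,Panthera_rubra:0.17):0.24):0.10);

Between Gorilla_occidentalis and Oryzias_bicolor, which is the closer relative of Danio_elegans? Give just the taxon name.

Oryzias_bicolor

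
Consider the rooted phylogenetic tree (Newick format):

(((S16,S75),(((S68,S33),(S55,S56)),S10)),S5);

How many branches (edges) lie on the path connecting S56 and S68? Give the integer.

The MRCA of S56 and S68 is the node subtending ((S68,S33),(S55,S56)).
From S56 up to that node: 2 branches. From S68 up to the same node: 2 branches. Total: 2 + 2 = 4.

4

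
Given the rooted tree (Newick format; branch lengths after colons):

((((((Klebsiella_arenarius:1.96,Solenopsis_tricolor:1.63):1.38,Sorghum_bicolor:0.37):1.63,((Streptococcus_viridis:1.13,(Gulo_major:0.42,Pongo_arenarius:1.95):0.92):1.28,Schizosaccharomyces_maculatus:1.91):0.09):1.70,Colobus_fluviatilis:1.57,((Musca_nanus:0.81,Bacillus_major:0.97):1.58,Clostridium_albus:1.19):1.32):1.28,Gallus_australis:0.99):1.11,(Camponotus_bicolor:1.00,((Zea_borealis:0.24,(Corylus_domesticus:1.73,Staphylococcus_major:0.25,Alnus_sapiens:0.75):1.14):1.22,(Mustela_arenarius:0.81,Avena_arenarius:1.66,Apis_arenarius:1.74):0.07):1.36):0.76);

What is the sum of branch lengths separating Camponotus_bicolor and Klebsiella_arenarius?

The path runs Camponotus_bicolor → … → MRCA → … → Klebsiella_arenarius; the MRCA is the root of the tree.
Branch lengths along that path: 1.00 + 0.76 + 1.11 + 1.28 + 1.70 + 1.63 + 1.38 + 1.96 = 10.82.

10.82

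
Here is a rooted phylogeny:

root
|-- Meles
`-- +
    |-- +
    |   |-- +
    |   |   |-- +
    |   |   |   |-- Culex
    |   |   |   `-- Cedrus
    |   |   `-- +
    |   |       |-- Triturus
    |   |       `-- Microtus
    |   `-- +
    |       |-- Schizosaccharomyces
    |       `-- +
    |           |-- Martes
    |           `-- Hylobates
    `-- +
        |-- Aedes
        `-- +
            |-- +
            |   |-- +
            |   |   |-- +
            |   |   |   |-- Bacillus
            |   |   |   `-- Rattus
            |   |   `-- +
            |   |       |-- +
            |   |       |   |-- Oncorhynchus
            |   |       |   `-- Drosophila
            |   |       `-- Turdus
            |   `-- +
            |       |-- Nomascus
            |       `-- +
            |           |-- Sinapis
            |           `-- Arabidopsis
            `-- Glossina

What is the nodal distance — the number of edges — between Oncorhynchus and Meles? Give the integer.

The MRCA of Oncorhynchus and Meles is the root of the tree.
From Oncorhynchus up to that node: 8 branches. From Meles up to the same node: 1 branch. Total: 8 + 1 = 9.

9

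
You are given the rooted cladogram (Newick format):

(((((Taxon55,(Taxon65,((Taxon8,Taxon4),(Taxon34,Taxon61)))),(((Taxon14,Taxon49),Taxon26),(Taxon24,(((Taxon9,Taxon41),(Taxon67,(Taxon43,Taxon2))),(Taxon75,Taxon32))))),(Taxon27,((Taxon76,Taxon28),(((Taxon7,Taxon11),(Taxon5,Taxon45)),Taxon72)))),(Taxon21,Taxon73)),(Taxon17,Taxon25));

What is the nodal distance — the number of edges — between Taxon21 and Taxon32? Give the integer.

9

The MRCA of Taxon21 and Taxon32 is the node subtending ((((Taxon55,(Taxon65,((Taxon8,Taxon4),(Taxon34,Taxon61)))),(((Taxon14,Taxon49),Taxon26),(Taxon24,(((Taxon9,Taxon41),(Taxon67,(Taxon43,Taxon2))),(Taxon75,Taxon32))))),(Taxon27,((Taxon76,Taxon28),(((Taxon7,Taxon11),(Taxon5,Taxon45)),Taxon72)))),(Taxon21,Taxon73)).
From Taxon21 up to that node: 2 branches. From Taxon32 up to the same node: 7 branches. Total: 2 + 7 = 9.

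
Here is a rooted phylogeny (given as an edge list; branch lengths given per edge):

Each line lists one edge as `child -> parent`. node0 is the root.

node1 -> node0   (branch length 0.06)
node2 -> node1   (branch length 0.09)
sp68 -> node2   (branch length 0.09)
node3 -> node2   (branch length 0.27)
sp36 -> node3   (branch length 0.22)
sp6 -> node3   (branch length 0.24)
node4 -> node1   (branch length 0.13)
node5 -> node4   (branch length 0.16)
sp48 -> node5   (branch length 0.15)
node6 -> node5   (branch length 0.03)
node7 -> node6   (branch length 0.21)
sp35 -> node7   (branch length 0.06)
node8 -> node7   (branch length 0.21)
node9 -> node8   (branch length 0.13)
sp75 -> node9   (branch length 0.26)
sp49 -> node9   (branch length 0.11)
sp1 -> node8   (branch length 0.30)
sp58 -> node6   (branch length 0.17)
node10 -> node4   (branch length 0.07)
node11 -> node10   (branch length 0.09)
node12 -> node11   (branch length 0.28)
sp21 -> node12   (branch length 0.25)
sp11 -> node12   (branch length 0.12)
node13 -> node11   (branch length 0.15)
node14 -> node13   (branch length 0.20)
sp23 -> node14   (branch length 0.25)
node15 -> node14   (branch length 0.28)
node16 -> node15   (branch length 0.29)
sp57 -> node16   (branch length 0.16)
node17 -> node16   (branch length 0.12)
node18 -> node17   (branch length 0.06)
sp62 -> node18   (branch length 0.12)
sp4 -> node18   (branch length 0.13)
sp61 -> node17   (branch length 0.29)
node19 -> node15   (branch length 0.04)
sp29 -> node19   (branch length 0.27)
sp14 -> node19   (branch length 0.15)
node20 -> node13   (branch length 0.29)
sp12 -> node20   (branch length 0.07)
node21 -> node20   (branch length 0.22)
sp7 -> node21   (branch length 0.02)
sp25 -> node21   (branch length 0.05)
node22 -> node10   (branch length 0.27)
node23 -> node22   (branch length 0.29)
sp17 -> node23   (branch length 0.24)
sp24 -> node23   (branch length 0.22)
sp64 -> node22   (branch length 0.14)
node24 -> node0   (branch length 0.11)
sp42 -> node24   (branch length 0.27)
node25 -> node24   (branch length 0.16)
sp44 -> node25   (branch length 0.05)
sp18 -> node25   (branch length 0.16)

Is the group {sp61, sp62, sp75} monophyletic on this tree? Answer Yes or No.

The MRCA of the listed taxa subtends ((sp48,((sp35,((sp75,sp49),sp1)),sp58)),(((sp21,sp11),((sp23,((sp57,((sp62,sp4),sp61)),(sp29,sp14))),(sp12,(sp7,sp25)))),((sp17,sp24),sp64))).
That clade also contains sp1, sp11, sp12, sp14, sp17, sp21, sp23, sp24, sp25, sp29, sp35, sp4, sp48, sp49, sp57, sp58, sp64, sp7, which are not in the proposed group, so the group is not monophyletic.

No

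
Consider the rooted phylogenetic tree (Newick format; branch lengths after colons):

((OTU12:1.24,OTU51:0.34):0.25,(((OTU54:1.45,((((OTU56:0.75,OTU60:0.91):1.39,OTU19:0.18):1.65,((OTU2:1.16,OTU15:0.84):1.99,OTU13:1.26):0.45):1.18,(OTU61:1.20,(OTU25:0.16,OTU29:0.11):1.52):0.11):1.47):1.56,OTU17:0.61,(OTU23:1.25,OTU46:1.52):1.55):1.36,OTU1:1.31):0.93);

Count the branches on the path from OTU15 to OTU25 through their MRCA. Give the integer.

7

The MRCA of OTU15 and OTU25 is the node subtending ((((OTU56,OTU60),OTU19),((OTU2,OTU15),OTU13)),(OTU61,(OTU25,OTU29))).
From OTU15 up to that node: 4 branches. From OTU25 up to the same node: 3 branches. Total: 4 + 3 = 7.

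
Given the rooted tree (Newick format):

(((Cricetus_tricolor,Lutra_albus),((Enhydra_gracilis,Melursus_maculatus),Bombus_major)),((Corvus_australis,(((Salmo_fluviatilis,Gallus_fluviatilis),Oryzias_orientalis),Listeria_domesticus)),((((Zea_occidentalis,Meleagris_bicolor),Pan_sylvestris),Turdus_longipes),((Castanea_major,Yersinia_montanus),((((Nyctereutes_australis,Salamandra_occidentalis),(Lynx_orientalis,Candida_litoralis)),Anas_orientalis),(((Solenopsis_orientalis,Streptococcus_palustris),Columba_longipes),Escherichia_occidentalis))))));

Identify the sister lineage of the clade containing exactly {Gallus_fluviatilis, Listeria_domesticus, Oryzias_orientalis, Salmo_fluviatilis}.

The clade containing exactly {Gallus_fluviatilis, Listeria_domesticus, Oryzias_orientalis, Salmo_fluviatilis} attaches to the tree at the node subtending (Corvus_australis,(((Salmo_fluviatilis,Gallus_fluviatilis),Oryzias_orientalis),Listeria_domesticus)).
The other lineage descending from that same node — the sister group — is the single tip Corvus_australis.

Corvus_australis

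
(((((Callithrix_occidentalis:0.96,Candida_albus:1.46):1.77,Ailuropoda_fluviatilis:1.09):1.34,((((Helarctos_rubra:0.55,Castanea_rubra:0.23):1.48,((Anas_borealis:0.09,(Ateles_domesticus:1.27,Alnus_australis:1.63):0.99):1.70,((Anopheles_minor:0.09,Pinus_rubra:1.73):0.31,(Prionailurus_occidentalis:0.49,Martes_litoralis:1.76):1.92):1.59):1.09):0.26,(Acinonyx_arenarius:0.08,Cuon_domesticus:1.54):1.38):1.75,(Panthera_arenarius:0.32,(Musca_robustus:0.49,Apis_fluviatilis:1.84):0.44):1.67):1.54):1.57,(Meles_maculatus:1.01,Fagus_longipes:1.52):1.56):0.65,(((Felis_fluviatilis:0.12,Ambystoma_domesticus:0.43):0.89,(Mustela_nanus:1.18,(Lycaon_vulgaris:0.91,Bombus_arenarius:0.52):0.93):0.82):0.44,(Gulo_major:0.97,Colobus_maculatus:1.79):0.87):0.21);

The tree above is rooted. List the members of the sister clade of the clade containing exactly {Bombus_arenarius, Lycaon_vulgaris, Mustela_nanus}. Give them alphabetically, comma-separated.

The clade containing exactly {Bombus_arenarius, Lycaon_vulgaris, Mustela_nanus} attaches to the tree at the node subtending ((Felis_fluviatilis,Ambystoma_domesticus),(Mustela_nanus,(Lycaon_vulgaris,Bombus_arenarius))).
The other lineage descending from that same node — the sister group — is (Felis_fluviatilis,Ambystoma_domesticus); its 2 tips in alphabetical order are the answer.

Ambystoma_domesticus, Felis_fluviatilis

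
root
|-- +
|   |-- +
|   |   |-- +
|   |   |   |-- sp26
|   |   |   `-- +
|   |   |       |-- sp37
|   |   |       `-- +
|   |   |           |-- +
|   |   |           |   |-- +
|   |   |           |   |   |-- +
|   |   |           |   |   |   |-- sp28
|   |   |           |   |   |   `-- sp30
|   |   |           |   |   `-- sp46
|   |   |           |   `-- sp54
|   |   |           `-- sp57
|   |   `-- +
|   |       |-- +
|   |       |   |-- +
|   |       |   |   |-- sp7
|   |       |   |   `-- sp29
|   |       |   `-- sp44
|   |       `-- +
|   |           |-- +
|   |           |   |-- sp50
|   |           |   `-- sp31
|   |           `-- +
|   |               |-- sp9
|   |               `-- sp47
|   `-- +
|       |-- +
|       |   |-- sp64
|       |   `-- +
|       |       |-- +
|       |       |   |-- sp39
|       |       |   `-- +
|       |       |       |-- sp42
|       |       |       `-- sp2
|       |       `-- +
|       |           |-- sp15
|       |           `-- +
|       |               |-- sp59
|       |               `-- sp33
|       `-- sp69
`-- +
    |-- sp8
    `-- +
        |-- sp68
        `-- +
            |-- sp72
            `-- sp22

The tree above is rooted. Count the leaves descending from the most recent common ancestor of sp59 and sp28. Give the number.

The MRCA of sp59 and sp28 is the node subtending (((sp26,(sp37,((((sp28,sp30),sp46),sp54),sp57))),(((sp7,sp29),sp44),((sp50,sp31),(sp9,sp47)))),((sp64,((sp39,(sp42,sp2)),(sp15,(sp59,sp33)))),sp69)).
That clade contains 22 terminal taxa: sp15, sp2, sp26, sp28, sp29, sp30, sp31, sp33, sp37, sp39, sp42, sp44, sp46, sp47, sp50, sp54, sp57, sp59, sp64, sp69, sp7, sp9.

22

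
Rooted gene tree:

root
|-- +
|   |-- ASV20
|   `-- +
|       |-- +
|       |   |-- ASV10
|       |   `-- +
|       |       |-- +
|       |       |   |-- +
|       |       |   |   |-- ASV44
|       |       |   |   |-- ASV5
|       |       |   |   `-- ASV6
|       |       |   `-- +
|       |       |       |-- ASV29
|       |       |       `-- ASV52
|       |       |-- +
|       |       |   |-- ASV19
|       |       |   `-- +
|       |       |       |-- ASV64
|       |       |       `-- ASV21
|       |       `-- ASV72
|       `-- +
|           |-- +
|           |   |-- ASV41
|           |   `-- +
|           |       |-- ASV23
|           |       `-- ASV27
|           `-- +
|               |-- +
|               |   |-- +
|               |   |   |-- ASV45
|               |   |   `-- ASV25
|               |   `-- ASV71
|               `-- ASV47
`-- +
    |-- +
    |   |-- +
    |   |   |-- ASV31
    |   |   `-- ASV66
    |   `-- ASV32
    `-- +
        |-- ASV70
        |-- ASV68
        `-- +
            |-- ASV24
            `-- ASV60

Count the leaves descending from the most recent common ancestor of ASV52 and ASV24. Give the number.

The MRCA of ASV52 and ASV24 is the root, so the clade is the entire tree.
That clade contains 25 terminal taxa: ASV10, ASV19, ASV20, ASV21, ASV23, ASV24, ASV25, ASV27, ASV29, ASV31, ASV32, ASV41, ASV44, ASV45, ASV47, ASV5, ASV52, ASV6, ASV60, ASV64, ASV66, ASV68, ASV70, ASV71, ASV72.

25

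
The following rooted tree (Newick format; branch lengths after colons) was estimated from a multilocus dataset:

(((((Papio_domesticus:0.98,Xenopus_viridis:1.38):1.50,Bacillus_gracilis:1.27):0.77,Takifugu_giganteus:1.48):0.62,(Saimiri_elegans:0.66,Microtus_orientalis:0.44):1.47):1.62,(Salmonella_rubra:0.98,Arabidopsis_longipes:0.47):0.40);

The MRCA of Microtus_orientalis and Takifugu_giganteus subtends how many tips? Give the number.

6

The MRCA of Microtus_orientalis and Takifugu_giganteus is the node subtending ((((Papio_domesticus,Xenopus_viridis),Bacillus_gracilis),Takifugu_giganteus),(Saimiri_elegans,Microtus_orientalis)).
That clade contains 6 terminal taxa: Bacillus_gracilis, Microtus_orientalis, Papio_domesticus, Saimiri_elegans, Takifugu_giganteus, Xenopus_viridis.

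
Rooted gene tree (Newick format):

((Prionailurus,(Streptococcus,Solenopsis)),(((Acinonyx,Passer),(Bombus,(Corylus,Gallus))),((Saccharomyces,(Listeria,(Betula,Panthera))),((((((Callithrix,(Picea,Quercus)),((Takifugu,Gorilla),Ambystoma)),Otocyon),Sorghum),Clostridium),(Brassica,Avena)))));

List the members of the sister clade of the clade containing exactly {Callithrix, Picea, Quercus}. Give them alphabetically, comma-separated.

Ambystoma, Gorilla, Takifugu

The clade containing exactly {Callithrix, Picea, Quercus} attaches to the tree at the node subtending ((Callithrix,(Picea,Quercus)),((Takifugu,Gorilla),Ambystoma)).
The other lineage descending from that same node — the sister group — is ((Takifugu,Gorilla),Ambystoma); its 3 tips in alphabetical order are the answer.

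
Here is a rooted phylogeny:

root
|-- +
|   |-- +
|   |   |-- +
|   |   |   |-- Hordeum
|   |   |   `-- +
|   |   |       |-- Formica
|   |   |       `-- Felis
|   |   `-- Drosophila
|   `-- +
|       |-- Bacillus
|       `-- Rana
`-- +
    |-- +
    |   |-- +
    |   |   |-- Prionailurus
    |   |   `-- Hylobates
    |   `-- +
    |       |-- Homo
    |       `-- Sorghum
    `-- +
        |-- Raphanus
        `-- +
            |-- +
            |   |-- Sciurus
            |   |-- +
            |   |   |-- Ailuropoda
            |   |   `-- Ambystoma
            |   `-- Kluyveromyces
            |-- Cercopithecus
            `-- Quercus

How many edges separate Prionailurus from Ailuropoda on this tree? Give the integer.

The MRCA of Prionailurus and Ailuropoda is the node subtending (((Prionailurus,Hylobates),(Homo,Sorghum)),(Raphanus,((Sciurus,(Ailuropoda,Ambystoma),Kluyveromyces),Cercopithecus,Quercus))).
From Prionailurus up to that node: 3 branches. From Ailuropoda up to the same node: 5 branches. Total: 3 + 5 = 8.

8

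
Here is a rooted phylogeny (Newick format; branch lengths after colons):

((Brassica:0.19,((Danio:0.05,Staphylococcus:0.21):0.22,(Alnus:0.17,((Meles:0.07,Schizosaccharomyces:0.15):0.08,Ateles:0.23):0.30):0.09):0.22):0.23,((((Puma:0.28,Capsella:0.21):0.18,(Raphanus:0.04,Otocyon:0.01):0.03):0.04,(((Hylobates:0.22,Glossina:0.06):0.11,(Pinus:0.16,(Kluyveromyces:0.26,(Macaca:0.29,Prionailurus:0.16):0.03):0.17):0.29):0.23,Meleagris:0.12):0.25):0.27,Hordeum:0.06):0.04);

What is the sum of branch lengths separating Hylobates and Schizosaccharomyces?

The path runs Hylobates → … → MRCA → … → Schizosaccharomyces; the MRCA is the root of the tree.
Branch lengths along that path: 0.22 + 0.11 + 0.23 + 0.25 + 0.27 + 0.04 + 0.23 + 0.22 + 0.09 + 0.30 + 0.08 + 0.15 = 2.19.

2.19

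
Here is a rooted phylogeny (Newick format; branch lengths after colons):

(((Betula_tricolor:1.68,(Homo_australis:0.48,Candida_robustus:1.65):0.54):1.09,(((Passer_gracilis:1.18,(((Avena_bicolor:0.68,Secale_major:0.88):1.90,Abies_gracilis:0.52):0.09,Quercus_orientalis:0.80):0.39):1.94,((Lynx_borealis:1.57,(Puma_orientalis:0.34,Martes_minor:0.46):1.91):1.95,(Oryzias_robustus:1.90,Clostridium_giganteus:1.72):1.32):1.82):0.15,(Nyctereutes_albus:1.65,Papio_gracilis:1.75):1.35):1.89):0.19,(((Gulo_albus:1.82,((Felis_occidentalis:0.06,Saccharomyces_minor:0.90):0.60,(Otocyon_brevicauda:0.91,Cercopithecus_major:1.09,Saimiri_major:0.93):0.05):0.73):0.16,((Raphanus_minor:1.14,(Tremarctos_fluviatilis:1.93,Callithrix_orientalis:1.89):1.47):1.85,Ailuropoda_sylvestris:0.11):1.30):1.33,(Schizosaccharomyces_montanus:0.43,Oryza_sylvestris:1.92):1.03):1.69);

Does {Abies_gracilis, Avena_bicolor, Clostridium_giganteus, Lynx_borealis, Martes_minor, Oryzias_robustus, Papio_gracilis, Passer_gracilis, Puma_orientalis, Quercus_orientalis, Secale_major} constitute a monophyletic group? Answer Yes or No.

The MRCA of the listed taxa subtends (((Passer_gracilis,(((Avena_bicolor,Secale_major),Abies_gracilis),Quercus_orientalis)),((Lynx_borealis,(Puma_orientalis,Martes_minor)),(Oryzias_robustus,Clostridium_giganteus))),(Nyctereutes_albus,Papio_gracilis)).
That clade also contains Nyctereutes_albus, which is not in the proposed group, so the group is not monophyletic.

No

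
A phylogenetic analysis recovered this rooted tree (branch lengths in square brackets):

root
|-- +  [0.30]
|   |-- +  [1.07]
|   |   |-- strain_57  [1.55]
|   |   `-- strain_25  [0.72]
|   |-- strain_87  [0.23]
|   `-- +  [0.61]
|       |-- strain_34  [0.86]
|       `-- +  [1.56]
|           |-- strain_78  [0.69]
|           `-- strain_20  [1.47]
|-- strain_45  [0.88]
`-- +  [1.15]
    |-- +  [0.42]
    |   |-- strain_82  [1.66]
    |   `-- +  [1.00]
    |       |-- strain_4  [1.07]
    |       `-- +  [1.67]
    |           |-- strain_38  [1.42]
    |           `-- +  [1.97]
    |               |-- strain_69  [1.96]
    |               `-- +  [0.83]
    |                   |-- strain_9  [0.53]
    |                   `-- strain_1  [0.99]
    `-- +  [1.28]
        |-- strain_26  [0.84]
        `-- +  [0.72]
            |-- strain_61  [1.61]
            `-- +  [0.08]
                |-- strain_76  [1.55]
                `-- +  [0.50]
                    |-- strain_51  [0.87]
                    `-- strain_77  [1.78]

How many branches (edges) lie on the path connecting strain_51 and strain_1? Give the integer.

The MRCA of strain_51 and strain_1 is the node subtending ((strain_82,(strain_4,(strain_38,(strain_69,(strain_9,strain_1))))),(strain_26,(strain_61,(strain_76,(strain_51,strain_77))))).
From strain_51 up to that node: 5 branches. From strain_1 up to the same node: 6 branches. Total: 5 + 6 = 11.

11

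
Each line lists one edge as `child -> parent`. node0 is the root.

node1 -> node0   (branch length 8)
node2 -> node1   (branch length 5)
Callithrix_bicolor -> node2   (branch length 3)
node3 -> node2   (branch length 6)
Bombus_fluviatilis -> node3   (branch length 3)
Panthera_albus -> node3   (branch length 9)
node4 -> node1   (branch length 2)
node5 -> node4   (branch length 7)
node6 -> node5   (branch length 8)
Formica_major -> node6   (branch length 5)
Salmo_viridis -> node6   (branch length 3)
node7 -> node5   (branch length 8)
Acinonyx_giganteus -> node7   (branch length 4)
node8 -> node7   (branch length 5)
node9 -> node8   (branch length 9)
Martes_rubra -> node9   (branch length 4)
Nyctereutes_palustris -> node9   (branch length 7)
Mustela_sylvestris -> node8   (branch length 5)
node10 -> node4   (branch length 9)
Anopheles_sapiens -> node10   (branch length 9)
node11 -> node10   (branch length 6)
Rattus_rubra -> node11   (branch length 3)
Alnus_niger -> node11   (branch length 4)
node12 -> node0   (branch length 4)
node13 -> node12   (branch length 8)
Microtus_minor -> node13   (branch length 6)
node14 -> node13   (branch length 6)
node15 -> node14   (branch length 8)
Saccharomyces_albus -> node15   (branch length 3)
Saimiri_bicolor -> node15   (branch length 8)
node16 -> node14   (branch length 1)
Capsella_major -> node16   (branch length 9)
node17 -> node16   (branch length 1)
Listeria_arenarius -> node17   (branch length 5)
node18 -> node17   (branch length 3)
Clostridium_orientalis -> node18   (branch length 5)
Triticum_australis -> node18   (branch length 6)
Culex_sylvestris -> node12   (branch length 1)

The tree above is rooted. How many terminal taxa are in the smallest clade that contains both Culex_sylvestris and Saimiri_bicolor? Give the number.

8

The MRCA of Culex_sylvestris and Saimiri_bicolor is the node subtending ((Microtus_minor,((Saccharomyces_albus,Saimiri_bicolor),(Capsella_major,(Listeria_arenarius,(Clostridium_orientalis,Triticum_australis))))),Culex_sylvestris).
That clade contains 8 terminal taxa: Capsella_major, Clostridium_orientalis, Culex_sylvestris, Listeria_arenarius, Microtus_minor, Saccharomyces_albus, Saimiri_bicolor, Triticum_australis.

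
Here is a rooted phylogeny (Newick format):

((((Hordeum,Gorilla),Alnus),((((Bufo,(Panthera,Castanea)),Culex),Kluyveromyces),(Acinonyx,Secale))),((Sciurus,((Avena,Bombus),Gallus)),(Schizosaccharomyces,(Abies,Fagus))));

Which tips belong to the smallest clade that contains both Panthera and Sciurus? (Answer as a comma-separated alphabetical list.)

Abies, Acinonyx, Alnus, Avena, Bombus, Bufo, Castanea, Culex, Fagus, Gallus, Gorilla, Hordeum, Kluyveromyces, Panthera, Schizosaccharomyces, Sciurus, Secale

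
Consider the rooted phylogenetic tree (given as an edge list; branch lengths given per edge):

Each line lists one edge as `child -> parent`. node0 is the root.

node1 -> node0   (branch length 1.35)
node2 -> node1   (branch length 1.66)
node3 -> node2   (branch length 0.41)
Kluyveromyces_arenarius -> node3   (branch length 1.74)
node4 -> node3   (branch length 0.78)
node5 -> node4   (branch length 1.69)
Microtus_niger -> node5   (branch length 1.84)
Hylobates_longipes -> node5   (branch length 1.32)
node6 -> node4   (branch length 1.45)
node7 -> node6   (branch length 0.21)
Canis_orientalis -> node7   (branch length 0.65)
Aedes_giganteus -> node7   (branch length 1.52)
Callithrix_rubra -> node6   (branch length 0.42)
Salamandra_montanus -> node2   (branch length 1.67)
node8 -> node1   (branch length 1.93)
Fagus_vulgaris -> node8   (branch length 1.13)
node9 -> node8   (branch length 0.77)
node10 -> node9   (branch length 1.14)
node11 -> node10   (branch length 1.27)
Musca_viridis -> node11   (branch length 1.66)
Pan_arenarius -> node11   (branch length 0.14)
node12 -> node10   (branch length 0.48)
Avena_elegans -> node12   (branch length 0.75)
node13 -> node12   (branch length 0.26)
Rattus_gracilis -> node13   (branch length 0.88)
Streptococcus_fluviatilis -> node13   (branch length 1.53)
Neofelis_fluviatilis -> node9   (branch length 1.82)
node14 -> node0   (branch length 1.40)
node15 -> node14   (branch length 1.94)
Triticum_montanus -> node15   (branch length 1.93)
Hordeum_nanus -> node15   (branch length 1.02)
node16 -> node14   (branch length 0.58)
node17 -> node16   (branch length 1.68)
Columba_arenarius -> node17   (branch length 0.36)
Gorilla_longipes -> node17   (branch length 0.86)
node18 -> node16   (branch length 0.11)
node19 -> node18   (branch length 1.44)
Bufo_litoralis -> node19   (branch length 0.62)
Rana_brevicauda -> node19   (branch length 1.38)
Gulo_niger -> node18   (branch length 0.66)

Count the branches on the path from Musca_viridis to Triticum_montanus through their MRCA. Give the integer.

The MRCA of Musca_viridis and Triticum_montanus is the root of the tree.
From Musca_viridis up to that node: 6 branches. From Triticum_montanus up to the same node: 3 branches. Total: 6 + 3 = 9.

9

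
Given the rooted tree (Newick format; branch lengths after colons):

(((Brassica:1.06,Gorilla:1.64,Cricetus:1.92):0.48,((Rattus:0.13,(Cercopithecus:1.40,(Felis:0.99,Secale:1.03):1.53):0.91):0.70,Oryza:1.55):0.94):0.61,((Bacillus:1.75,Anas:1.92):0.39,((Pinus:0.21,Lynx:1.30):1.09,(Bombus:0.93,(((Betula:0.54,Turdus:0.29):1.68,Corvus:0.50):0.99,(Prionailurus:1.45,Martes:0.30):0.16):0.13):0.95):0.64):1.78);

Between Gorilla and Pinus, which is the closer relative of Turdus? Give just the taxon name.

The MRCA of Turdus and Pinus subtends ((Pinus,Lynx),(Bombus,(((Betula,Turdus),Corvus),(Prionailurus,Martes)))) (8 taxa).
The MRCA of Turdus and Gorilla is the root, subtending the entire tree (18 taxa).
The first is nested inside the second, so Turdus shares a more recent common ancestor with Pinus.

Pinus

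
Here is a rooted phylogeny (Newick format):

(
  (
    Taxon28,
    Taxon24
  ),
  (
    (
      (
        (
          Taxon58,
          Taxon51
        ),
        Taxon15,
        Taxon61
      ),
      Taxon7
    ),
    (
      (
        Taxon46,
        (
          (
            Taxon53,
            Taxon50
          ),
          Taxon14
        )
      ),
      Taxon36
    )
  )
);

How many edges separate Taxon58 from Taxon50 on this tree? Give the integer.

9

The MRCA of Taxon58 and Taxon50 is the node subtending ((((Taxon58,Taxon51),Taxon15,Taxon61),Taxon7),((Taxon46,((Taxon53,Taxon50),Taxon14)),Taxon36)).
From Taxon58 up to that node: 4 branches. From Taxon50 up to the same node: 5 branches. Total: 4 + 5 = 9.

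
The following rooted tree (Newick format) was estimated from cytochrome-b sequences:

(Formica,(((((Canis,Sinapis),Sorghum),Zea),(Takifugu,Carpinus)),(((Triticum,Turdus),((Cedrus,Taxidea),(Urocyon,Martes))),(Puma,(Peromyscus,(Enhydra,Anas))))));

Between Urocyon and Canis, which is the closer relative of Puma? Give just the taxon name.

The MRCA of Puma and Urocyon subtends (((Triticum,Turdus),((Cedrus,Taxidea),(Urocyon,Martes))),(Puma,(Peromyscus,(Enhydra,Anas)))) (10 taxa).
The MRCA of Puma and Canis subtends (((((Canis,Sinapis),Sorghum),Zea),(Takifugu,Carpinus)),(((Triticum,Turdus),((Cedrus,Taxidea),(Urocyon,Martes))),(Puma,(Peromyscus,(Enhydra,Anas))))) (16 taxa).
The first is nested inside the second, so Puma shares a more recent common ancestor with Urocyon.

Urocyon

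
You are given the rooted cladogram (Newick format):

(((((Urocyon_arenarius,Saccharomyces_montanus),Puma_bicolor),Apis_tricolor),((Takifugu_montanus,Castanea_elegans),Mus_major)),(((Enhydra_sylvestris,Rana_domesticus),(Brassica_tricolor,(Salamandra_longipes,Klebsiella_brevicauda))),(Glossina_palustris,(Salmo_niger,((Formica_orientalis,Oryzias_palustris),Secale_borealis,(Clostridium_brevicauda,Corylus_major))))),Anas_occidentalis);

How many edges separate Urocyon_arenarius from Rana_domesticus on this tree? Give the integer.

The MRCA of Urocyon_arenarius and Rana_domesticus is the root of the tree.
From Urocyon_arenarius up to that node: 5 branches. From Rana_domesticus up to the same node: 4 branches. Total: 5 + 4 = 9.

9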